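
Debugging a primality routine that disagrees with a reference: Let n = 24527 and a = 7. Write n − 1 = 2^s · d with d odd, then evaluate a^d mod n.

1

n − 1 = 24526 = 2^1 · 12263, so s = 1 and d = 12263.
Repeated squaring mod 24527: 7^1 ≡ 7, 7^2 ≡ 49, 7^4 ≡ 2401, 7^8 ≡ 956, 7^16 ≡ 6437, 7^32 ≡ 8866, 7^64 ≡ 21448, 7^128 ≡ 12819, 7^256 ≡ 20388, 7^512 ≡ 11475, 7^1024 ≡ 14689, 7^2048 ≡ 2702, 7^4096 ≡ 16285, 7^8192 ≡ 15301.
12263 = 8192 + 2048 + 1024 + 512 + 256 + 128 + 64 + 32 + 4 + 2 + 1, so 7^12263 ≡ 15301·2702·14689·11475·20388·12819·21448·8866·2401·49·7 ≡ 1 (mod 24527).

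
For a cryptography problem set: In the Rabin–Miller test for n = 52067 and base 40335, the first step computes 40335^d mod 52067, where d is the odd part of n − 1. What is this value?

n − 1 = 52066 = 2^1 · 26033, so s = 1 and d = 26033.
By repeated squaring, 40335^26033 ≡ 52066 (mod 52067).

52066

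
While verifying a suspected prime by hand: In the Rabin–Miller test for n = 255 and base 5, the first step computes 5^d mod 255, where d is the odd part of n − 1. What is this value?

245

n − 1 = 254 = 2^1 · 127, so s = 1 and d = 127.
Repeated squaring mod 255: 5^1 ≡ 5, 5^2 ≡ 25, 5^4 ≡ 115, 5^8 ≡ 220, 5^16 ≡ 205, 5^32 ≡ 205, 5^64 ≡ 205.
127 = 64 + 32 + 16 + 8 + 4 + 2 + 1, so 5^127 ≡ 205·205·205·220·115·25·5 ≡ 245 (mod 255).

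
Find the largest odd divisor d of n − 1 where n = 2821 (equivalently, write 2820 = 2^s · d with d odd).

Halving: 2820 → 1410 → 705; 705 is odd.
So 2820 = 2^2 · 705.

705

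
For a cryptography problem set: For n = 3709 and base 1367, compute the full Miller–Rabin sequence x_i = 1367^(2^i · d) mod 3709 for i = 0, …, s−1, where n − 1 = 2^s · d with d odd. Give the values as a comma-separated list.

2100, 3708

n − 1 = 3708 = 2^2 · 927, so s = 2 and d = 927.
x_0 = 1367^927 mod 3709 = 2100.
x_1 = 2100^2 mod 3709 = 3708.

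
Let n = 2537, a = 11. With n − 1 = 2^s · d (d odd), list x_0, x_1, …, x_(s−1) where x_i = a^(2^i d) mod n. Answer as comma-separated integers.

n − 1 = 2536 = 2^3 · 317, so s = 3 and d = 317.
x_0 = 11^317 mod 2537 = 1927.
x_1 = 1927^2 mod 2537 = 1698.
x_2 = 1698^2 mod 2537 = 1172.

1927, 1698, 1172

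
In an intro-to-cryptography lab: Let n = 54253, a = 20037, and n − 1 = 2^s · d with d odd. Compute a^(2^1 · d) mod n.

n − 1 = 54252 = 2^2 · 13563, so s = 2 and d = 13563.
x_0 = 20037^13563 mod 54253 = 16552.
x_1 = 16552^2 mod 54253 = 45307.

45307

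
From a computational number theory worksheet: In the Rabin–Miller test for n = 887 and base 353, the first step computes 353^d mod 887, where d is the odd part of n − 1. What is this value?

1

n − 1 = 886 = 2^1 · 443, so s = 1 and d = 443.
Repeated squaring mod 887: 353^1 ≡ 353, 353^2 ≡ 429, 353^4 ≡ 432, 353^8 ≡ 354, 353^16 ≡ 249, 353^32 ≡ 798, 353^64 ≡ 825, 353^128 ≡ 296, 353^256 ≡ 690.
443 = 256 + 128 + 32 + 16 + 8 + 2 + 1, so 353^443 ≡ 690·296·798·249·354·429·353 ≡ 1 (mod 887).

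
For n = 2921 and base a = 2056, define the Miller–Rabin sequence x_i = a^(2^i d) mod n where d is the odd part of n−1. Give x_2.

n − 1 = 2920 = 2^3 · 365, so s = 3 and d = 365.
Repeated squaring mod 2921: 2056^1 ≡ 2056, 2056^2 ≡ 449, 2056^4 ≡ 52, 2056^8 ≡ 2704, 2056^16 ≡ 353, 2056^32 ≡ 1927, 2056^64 ≡ 738, 2056^128 ≡ 1338, 2056^256 ≡ 2592.
365 = 256 + 64 + 32 + 8 + 4 + 1, so 2056^365 ≡ 2592·738·1927·2704·52·2056 ≡ 2772 (mod 2921).
x_0 = 2772.
x_1 = 2772^2 mod 2921 = 1754.
x_2 = 1754^2 mod 2921 = 703.

703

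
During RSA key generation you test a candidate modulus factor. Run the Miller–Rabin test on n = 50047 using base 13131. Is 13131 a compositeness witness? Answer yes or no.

n − 1 = 50046 = 2^1 · 25023, so s = 1 and d = 25023.
By repeated squaring, 13131^25023 ≡ 50046 (mod 50047).
x_0 = 13131^25023 mod 50047 = 50046.
x_0 = 50046 ≡ −1, so 13131 is not a witness.

no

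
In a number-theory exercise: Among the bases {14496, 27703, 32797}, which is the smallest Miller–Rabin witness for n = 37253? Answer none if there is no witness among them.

none

n − 1 = 37252 = 2^2 · 9313, so s = 2 and d = 9313.
Base 14496: x_0 = 14496^9313 mod 37253 = 18530. x_0 is neither 1 nor 37252, so continue squaring. x_1 = 18530^2 mod 37253 = 37252. x_1 ≡ −1, so 14496 is not a witness.
Base 27703: x_0 = 27703^9313 mod 37253 = 18723. x_0 is neither 1 nor 37252, so continue squaring. x_1 = 18723^2 mod 37253 = 37252. x_1 ≡ −1, so 27703 is not a witness.
Base 32797: x_0 = 32797^9313 mod 37253 = 1. x_0 = 1, so 32797 is not a witness.
No listed base is a witness for 37253.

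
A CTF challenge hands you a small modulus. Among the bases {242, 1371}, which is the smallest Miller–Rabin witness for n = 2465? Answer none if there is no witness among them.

1371

n − 1 = 2464 = 2^5 · 77, so s = 5 and d = 77.
Base 242: x_0 = 242^77 mod 2465 = 157. x_0 is neither 1 nor 2464, so continue squaring. x_1 = 157^2 mod 2465 = 2464. x_1 ≡ −1, so 242 is not a witness.
Base 1371: x_0 = 1371^77 mod 2465 = 41. x_0 is neither 1 nor 2464, so continue squaring. x_1 = 41^2 mod 2465 = 1681. x_2 = 1681^2 mod 2465 = 871. x_3 = 871^2 mod 2465 = 1886. x_4 = 1886^2 mod 2465 = 1. x_4 = 1 but x_3 ≠ ±1, a nontrivial square root of 1 — 1371 is a witness and 2465 is composite.
The smallest witness among the given bases is 1371.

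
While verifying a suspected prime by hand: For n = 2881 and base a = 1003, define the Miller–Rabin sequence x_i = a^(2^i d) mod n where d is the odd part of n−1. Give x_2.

n − 1 = 2880 = 2^6 · 45, so s = 6 and d = 45.
Repeated squaring mod 2881: 1003^1 ≡ 1003, 1003^2 ≡ 540, 1003^4 ≡ 619, 1003^8 ≡ 2869, 1003^16 ≡ 144, 1003^32 ≡ 569.
45 = 32 + 8 + 4 + 1, so 1003^45 ≡ 569·2869·619·1003 ≡ 1282 (mod 2881).
x_0 = 1282.
x_1 = 1282^2 mod 2881 = 1354.
x_2 = 1354^2 mod 2881 = 1000.

1000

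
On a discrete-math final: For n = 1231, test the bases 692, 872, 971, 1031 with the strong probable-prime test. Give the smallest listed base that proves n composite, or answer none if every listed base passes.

n − 1 = 1230 = 2^1 · 615, so s = 1 and d = 615.
Base 692: x_0 = 692^615 mod 1231 = 1230. x_0 = 1230 ≡ −1, so 692 is not a witness.
Base 872: x_0 = 872^615 mod 1231 = 1230. x_0 = 1230 ≡ −1, so 872 is not a witness.
Base 971: x_0 = 971^615 mod 1231 = 1230. x_0 = 1230 ≡ −1, so 971 is not a witness.
Base 1031: x_0 = 1031^615 mod 1231 = 1230. x_0 = 1230 ≡ −1, so 1031 is not a witness.
No listed base is a witness for 1231.

none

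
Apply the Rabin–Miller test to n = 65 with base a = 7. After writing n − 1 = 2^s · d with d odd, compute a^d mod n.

n − 1 = 64 = 2^6 · 1, so s = 6 and d = 1.
7^1 mod 65 = 7.

7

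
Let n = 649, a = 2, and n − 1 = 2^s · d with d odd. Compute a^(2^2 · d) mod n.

27

n − 1 = 648 = 2^3 · 81, so s = 3 and d = 81.
Repeated squaring mod 649: 2^1 ≡ 2, 2^2 ≡ 4, 2^4 ≡ 16, 2^8 ≡ 256, 2^16 ≡ 636, 2^32 ≡ 169, 2^64 ≡ 5.
81 = 64 + 16 + 1, so 2^81 ≡ 5·636·2 ≡ 519 (mod 649).
x_0 = 519.
x_1 = 519^2 mod 649 = 26.
x_2 = 26^2 mod 649 = 27.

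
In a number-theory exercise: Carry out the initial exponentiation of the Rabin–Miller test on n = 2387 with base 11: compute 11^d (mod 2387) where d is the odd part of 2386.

n − 1 = 2386 = 2^1 · 1193, so s = 1 and d = 1193.
11^1193 mod 2387 = 198.

198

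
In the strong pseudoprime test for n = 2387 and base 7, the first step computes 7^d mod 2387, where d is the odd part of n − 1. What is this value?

n − 1 = 2386 = 2^1 · 1193, so s = 1 and d = 1193.
Repeated squaring mod 2387: 7^1 ≡ 7, 7^2 ≡ 49, 7^4 ≡ 14, 7^8 ≡ 196, 7^16 ≡ 224, 7^32 ≡ 49, 7^64 ≡ 14, 7^128 ≡ 196, 7^256 ≡ 224, 7^512 ≡ 49, 7^1024 ≡ 14.
1193 = 1024 + 128 + 32 + 8 + 1, so 7^1193 ≡ 14·196·49·196·7 ≡ 1498 (mod 2387).

1498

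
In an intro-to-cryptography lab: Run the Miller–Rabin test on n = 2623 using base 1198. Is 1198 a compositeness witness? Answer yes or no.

yes

n − 1 = 2622 = 2^1 · 1311, so s = 1 and d = 1311.
Repeated squaring mod 2623: 1198^1 ≡ 1198, 1198^2 ≡ 423, 1198^4 ≡ 565, 1198^8 ≡ 1842, 1198^16 ≡ 1425, 1198^32 ≡ 423, 1198^64 ≡ 565, 1198^128 ≡ 1842, 1198^256 ≡ 1425, 1198^512 ≡ 423, 1198^1024 ≡ 565.
1311 = 1024 + 256 + 16 + 8 + 4 + 2 + 1, so 1198^1311 ≡ 565·1425·1425·1842·565·423·1198 ≡ 2321 (mod 2623).
x_0 = 1198^1311 mod 2623 = 2321.
x_0 ∉ {1, 2622} and s = 1, so 1198 is a Miller–Rabin witness and 2623 is composite.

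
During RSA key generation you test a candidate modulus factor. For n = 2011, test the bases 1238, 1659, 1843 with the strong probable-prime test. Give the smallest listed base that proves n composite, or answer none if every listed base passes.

n − 1 = 2010 = 2^1 · 1005, so s = 1 and d = 1005.
Base 1238: x_0 = 1238^1005 mod 2011 = 1. x_0 = 1, so 1238 is not a witness.
Base 1659: x_0 = 1659^1005 mod 2011 = 2010. x_0 = 2010 ≡ −1, so 1659 is not a witness.
Base 1843: x_0 = 1843^1005 mod 2011 = 1. x_0 = 1, so 1843 is not a witness.
No listed base is a witness for 2011.

none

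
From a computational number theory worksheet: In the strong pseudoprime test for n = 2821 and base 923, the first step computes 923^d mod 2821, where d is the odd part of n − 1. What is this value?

650

n − 1 = 2820 = 2^2 · 705, so s = 2 and d = 705.
Repeated squaring mod 2821: 923^1 ≡ 923, 923^2 ≡ 2808, 923^4 ≡ 169, 923^8 ≡ 351, 923^16 ≡ 1898, 923^32 ≡ 2808, 923^64 ≡ 169, 923^128 ≡ 351, 923^256 ≡ 1898, 923^512 ≡ 2808.
705 = 512 + 128 + 64 + 1, so 923^705 ≡ 2808·351·169·923 ≡ 650 (mod 2821).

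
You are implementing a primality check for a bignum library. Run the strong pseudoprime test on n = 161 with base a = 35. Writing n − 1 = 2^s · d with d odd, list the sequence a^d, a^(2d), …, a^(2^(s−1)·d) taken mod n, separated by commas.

133, 140, 119, 154, 49

n − 1 = 160 = 2^5 · 5, so s = 5 and d = 5.
x_0 = 35^5 mod 161 = 133.
x_1 = 133^2 mod 161 = 140.
x_2 = 140^2 mod 161 = 119.
x_3 = 119^2 mod 161 = 154.
x_4 = 154^2 mod 161 = 49.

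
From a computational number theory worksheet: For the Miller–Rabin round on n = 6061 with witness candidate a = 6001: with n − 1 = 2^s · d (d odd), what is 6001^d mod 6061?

n − 1 = 6060 = 2^2 · 1515, so s = 2 and d = 1515.
Repeated squaring mod 6061: 6001^1 ≡ 6001, 6001^2 ≡ 3600, 6001^4 ≡ 1582, 6001^8 ≡ 5592, 6001^16 ≡ 1765, 6001^32 ≡ 5932, 6001^64 ≡ 4519, 6001^128 ≡ 1852, 6001^256 ≡ 5439, 6001^512 ≡ 5041, 6001^1024 ≡ 3969.
1515 = 1024 + 256 + 128 + 64 + 32 + 8 + 2 + 1, so 6001^1515 ≡ 3969·5439·1852·4519·5932·5592·3600·6001 ≡ 3849 (mod 6061).

3849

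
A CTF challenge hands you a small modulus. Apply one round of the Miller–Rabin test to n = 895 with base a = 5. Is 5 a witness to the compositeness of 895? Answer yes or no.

yes

n − 1 = 894 = 2^1 · 447, so s = 1 and d = 447.
Repeated squaring mod 895: 5^1 ≡ 5, 5^2 ≡ 25, 5^4 ≡ 625, 5^8 ≡ 405, 5^16 ≡ 240, 5^32 ≡ 320, 5^64 ≡ 370, 5^128 ≡ 860, 5^256 ≡ 330.
447 = 256 + 128 + 32 + 16 + 8 + 4 + 2 + 1, so 5^447 ≡ 330·860·320·240·405·625·25·5 ≡ 25 (mod 895).
x_0 = 5^447 mod 895 = 25.
x_0 ∉ {1, 894} and s = 1, so 5 is a Miller–Rabin witness and 895 is composite.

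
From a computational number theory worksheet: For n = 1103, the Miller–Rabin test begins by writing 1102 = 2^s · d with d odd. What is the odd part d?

Halving: 1102 → 551; 551 is odd.
So 1102 = 2^1 · 551.

551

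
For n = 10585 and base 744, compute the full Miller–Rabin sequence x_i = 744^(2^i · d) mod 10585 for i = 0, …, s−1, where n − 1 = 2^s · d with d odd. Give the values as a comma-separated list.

7059, 5886, 291

n − 1 = 10584 = 2^3 · 1323, so s = 3 and d = 1323.
x_0 = 744^1323 mod 10585 = 7059.
x_1 = 7059^2 mod 10585 = 5886.
x_2 = 5886^2 mod 10585 = 291.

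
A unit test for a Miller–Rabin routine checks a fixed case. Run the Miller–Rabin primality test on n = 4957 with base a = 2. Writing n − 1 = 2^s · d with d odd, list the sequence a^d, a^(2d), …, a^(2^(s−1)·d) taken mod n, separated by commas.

n − 1 = 4956 = 2^2 · 1239, so s = 2 and d = 1239.
x_0 = 2^1239 mod 4957 = 359.
x_1 = 359^2 mod 4957 = 4956.

359, 4956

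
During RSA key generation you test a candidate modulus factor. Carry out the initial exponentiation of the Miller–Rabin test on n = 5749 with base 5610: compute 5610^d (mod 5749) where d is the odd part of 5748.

4943

n − 1 = 5748 = 2^2 · 1437, so s = 2 and d = 1437.
Repeated squaring mod 5749: 5610^1 ≡ 5610, 5610^2 ≡ 2074, 5610^4 ≡ 1224, 5610^8 ≡ 3436, 5610^16 ≡ 3399, 5610^32 ≡ 3460, 5610^64 ≡ 2182, 5610^128 ≡ 952, 5610^256 ≡ 3711, 5610^512 ≡ 2666, 5610^1024 ≡ 1792.
1437 = 1024 + 256 + 128 + 16 + 8 + 4 + 1, so 5610^1437 ≡ 1792·3711·952·3399·3436·1224·5610 ≡ 4943 (mod 5749).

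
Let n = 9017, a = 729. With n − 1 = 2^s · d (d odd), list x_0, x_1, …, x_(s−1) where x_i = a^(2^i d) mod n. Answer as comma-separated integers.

7512, 1758, 6750

n − 1 = 9016 = 2^3 · 1127, so s = 3 and d = 1127.
x_0 = 729^1127 mod 9017 = 7512.
x_1 = 7512^2 mod 9017 = 1758.
x_2 = 1758^2 mod 9017 = 6750.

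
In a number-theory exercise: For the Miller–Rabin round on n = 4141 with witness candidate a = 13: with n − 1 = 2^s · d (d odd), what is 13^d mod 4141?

n − 1 = 4140 = 2^2 · 1035, so s = 2 and d = 1035.
Repeated squaring mod 4141: 13^1 ≡ 13, 13^2 ≡ 169, 13^4 ≡ 3715, 13^8 ≡ 3413, 13^16 ≡ 4077, 13^32 ≡ 4096, 13^64 ≡ 2025, 13^128 ≡ 1035, 13^256 ≡ 2847, 13^512 ≡ 1472, 13^1024 ≡ 1041.
1035 = 1024 + 8 + 2 + 1, so 13^1035 ≡ 1041·3413·169·13 ≡ 519 (mod 4141).

519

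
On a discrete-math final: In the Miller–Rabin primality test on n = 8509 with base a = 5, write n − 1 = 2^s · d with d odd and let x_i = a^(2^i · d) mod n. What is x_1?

n − 1 = 8508 = 2^2 · 2127, so s = 2 and d = 2127.
x_0 = 5^2127 mod 8509 = 7616.
x_1 = 7616^2 mod 8509 = 6112.

6112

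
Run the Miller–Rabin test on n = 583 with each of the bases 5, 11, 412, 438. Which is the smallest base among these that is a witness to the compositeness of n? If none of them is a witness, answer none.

5

n − 1 = 582 = 2^1 · 291, so s = 1 and d = 291.
Base 5: x_0 = 5^291 mod 583 = 214. x_0 ∉ {1, 582} and s = 1, so 5 is a Miller–Rabin witness and 583 is composite.
Base 11: x_0 = 11^291 mod 583 = 143. x_0 ∉ {1, 582} and s = 1, so 11 is a Miller–Rabin witness and 583 is composite.
Base 412: x_0 = 412^291 mod 583 = 368. x_0 ∉ {1, 582} and s = 1, so 412 is a Miller–Rabin witness and 583 is composite.
Base 438: x_0 = 438^291 mod 583 = 20. x_0 ∉ {1, 582} and s = 1, so 438 is a Miller–Rabin witness and 583 is composite.
The smallest witness among the given bases is 5.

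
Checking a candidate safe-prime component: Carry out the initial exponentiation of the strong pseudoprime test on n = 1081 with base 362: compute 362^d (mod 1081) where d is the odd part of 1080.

n − 1 = 1080 = 2^3 · 135, so s = 3 and d = 135.
362^135 mod 1081 = 60.

60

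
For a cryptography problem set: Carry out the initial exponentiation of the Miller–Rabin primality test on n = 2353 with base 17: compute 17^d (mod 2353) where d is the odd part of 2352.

n − 1 = 2352 = 2^4 · 147, so s = 4 and d = 147.
17^147 mod 2353 = 207.

207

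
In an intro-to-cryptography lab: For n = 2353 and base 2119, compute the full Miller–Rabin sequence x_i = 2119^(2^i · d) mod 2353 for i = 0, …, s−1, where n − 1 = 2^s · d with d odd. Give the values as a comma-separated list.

1157, 2145, 910, 2197

n − 1 = 2352 = 2^4 · 147, so s = 4 and d = 147.
x_0 = 2119^147 mod 2353 = 1157.
x_1 = 1157^2 mod 2353 = 2145.
x_2 = 2145^2 mod 2353 = 910.
x_3 = 910^2 mod 2353 = 2197.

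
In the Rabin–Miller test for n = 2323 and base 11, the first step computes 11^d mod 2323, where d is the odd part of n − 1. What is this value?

520

n − 1 = 2322 = 2^1 · 1161, so s = 1 and d = 1161.
Repeated squaring mod 2323: 11^1 ≡ 11, 11^2 ≡ 121, 11^4 ≡ 703, 11^8 ≡ 1733, 11^16 ≡ 1973, 11^32 ≡ 1704, 11^64 ≡ 2189, 11^128 ≡ 1695, 11^256 ≡ 1797, 11^512 ≡ 239, 11^1024 ≡ 1369.
1161 = 1024 + 128 + 8 + 1, so 11^1161 ≡ 1369·1695·1733·11 ≡ 520 (mod 2323).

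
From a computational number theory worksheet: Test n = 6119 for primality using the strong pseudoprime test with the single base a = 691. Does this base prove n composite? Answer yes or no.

no

n − 1 = 6118 = 2^1 · 3059, so s = 1 and d = 3059.
x_0 = 691^3059 mod 6119 = 1.
x_0 = 1, so 691 is not a witness.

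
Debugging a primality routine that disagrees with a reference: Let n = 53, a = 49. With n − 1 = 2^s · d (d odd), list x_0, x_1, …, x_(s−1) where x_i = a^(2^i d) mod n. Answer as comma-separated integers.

n − 1 = 52 = 2^2 · 13, so s = 2 and d = 13.
x_0 = 49^13 mod 53 = 1.
x_1 = 1^2 mod 53 = 1.

1, 1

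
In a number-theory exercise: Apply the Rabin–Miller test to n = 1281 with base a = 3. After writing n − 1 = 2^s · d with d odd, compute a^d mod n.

243

n − 1 = 1280 = 2^8 · 5, so s = 8 and d = 5.
3^5 mod 1281 = 243.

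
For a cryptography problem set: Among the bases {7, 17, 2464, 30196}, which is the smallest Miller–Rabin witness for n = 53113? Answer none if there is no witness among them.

none

n − 1 = 53112 = 2^3 · 6639, so s = 3 and d = 6639.
Base 7: x_0 = 7^6639 mod 53113 = 11470. x_0 is neither 1 nor 53112, so continue squaring. x_1 = 11470^2 mod 53113 = 53112. x_1 ≡ −1, so 7 is not a witness.
Base 17: x_0 = 17^6639 mod 53113 = 40392. x_0 is neither 1 nor 53112, so continue squaring. x_1 = 40392^2 mod 53113 = 41643. x_2 = 41643^2 mod 53113 = 53112. x_2 ≡ −1, so 17 is not a witness.
Base 2464: x_0 = 2464^6639 mod 53113 = 41643. x_0 is neither 1 nor 53112, so continue squaring. x_1 = 41643^2 mod 53113 = 53112. x_1 ≡ −1, so 2464 is not a witness.
Base 30196: x_0 = 30196^6639 mod 53113 = 40392. x_0 is neither 1 nor 53112, so continue squaring. x_1 = 40392^2 mod 53113 = 41643. x_2 = 41643^2 mod 53113 = 53112. x_2 ≡ −1, so 30196 is not a witness.
No listed base is a witness for 53113.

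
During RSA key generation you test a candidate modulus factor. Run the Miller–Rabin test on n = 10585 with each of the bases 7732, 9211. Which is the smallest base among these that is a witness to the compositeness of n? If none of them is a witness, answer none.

9211

n − 1 = 10584 = 2^3 · 1323, so s = 3 and d = 1323.
Base 7732: x_0 = 7732^1323 mod 10585 = 2163. x_0 is neither 1 nor 10584, so continue squaring. x_1 = 2163^2 mod 10585 = 10584. x_1 ≡ −1, so 7732 is not a witness.
Base 9211: x_0 = 9211^1323 mod 10585 = 5266. x_0 is neither 1 nor 10584, so continue squaring. x_1 = 5266^2 mod 10585 = 8641. x_2 = 8641^2 mod 10585 = 291. Reached i = s−1 = 2 without hitting −1: 9211 is a Miller–Rabin witness and 10585 is composite.
The smallest witness among the given bases is 9211.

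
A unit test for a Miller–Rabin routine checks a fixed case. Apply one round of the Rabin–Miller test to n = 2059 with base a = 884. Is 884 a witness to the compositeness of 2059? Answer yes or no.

n − 1 = 2058 = 2^1 · 1029, so s = 1 and d = 1029.
x_0 = 884^1029 mod 2059 = 1989.
x_0 ∉ {1, 2058} and s = 1, so 884 is a Miller–Rabin witness and 2059 is composite.

yes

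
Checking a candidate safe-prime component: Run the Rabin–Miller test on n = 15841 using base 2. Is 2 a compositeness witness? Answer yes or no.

n − 1 = 15840 = 2^5 · 495, so s = 5 and d = 495.
x_0 = 2^495 mod 15841 = 1.
x_0 = 1, so 2 is not a witness.

no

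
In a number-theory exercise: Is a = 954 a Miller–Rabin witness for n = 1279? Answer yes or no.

no

n − 1 = 1278 = 2^1 · 639, so s = 1 and d = 639.
x_0 = 954^639 mod 1279 = 1.
x_0 = 1, so 954 is not a witness.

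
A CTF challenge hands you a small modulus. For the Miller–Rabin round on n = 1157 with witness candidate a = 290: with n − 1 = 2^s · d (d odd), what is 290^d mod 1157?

95

n − 1 = 1156 = 2^2 · 289, so s = 2 and d = 289.
By repeated squaring, 290^289 ≡ 95 (mod 1157).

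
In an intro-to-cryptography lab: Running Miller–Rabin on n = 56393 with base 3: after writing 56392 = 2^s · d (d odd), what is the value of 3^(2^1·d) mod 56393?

27931

n − 1 = 56392 = 2^3 · 7049, so s = 3 and d = 7049.
Repeated squaring mod 56393: 3^1 ≡ 3, 3^2 ≡ 9, 3^4 ≡ 81, 3^8 ≡ 6561, 3^16 ≡ 18862, 3^32 ≡ 48000, 3^64 ≡ 7592, 3^128 ≡ 4818, 3^256 ≡ 35601, 3^512 ≡ 54919, 3^1024 ≡ 29742, 3^2048 ≡ 5966, 3^4096 ≡ 9173.
7049 = 4096 + 2048 + 512 + 256 + 128 + 8 + 1, so 3^7049 ≡ 9173·5966·54919·35601·4818·6561·3 ≡ 3566 (mod 56393).
x_0 = 3566.
x_1 = 3566^2 mod 56393 = 27931.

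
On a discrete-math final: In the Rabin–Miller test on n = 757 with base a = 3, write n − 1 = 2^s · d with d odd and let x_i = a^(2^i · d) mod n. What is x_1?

1

n − 1 = 756 = 2^2 · 189, so s = 2 and d = 189.
x_0 = 3^189 mod 757 = 1.
x_1 = 1^2 mod 757 = 1.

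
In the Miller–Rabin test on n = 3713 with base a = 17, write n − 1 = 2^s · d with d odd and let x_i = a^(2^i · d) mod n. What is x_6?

n − 1 = 3712 = 2^7 · 29, so s = 7 and d = 29.
x_0 = 17^29 mod 3713 = 1753.
x_1 = 1753^2 mod 3713 = 2358.
x_2 = 2358^2 mod 3713 = 1803.
x_3 = 1803^2 mod 3713 = 1934.
x_4 = 1934^2 mod 3713 = 1365.
x_5 = 1365^2 mod 3713 = 3012.
x_6 = 3012^2 mod 3713 = 1285.

1285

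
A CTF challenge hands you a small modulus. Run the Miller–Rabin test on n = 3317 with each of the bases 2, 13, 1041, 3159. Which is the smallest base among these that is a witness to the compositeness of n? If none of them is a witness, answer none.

n − 1 = 3316 = 2^2 · 829, so s = 2 and d = 829.
Base 2: x_0 = 2^829 mod 3317 = 419. x_0 is neither 1 nor 3316, so continue squaring. x_1 = 419^2 mod 3317 = 3077. Reached i = s−1 = 1 without hitting −1: 2 is a Miller–Rabin witness and 3317 is composite.
Base 13: x_0 = 13^829 mod 3317 = 1230. x_0 is neither 1 nor 3316, so continue squaring. x_1 = 1230^2 mod 3317 = 348. Reached i = s−1 = 1 without hitting −1: 13 is a Miller–Rabin witness and 3317 is composite.
Base 1041: x_0 = 1041^829 mod 3317 = 1436. x_0 is neither 1 nor 3316, so continue squaring. x_1 = 1436^2 mod 3317 = 2239. Reached i = s−1 = 1 without hitting −1: 1041 is a Miller–Rabin witness and 3317 is composite.
Base 3159: x_0 = 3159^829 mod 3317 = 825. x_0 is neither 1 nor 3316, so continue squaring. x_1 = 825^2 mod 3317 = 640. Reached i = s−1 = 1 without hitting −1: 3159 is a Miller–Rabin witness and 3317 is composite.
The smallest witness among the given bases is 2.

2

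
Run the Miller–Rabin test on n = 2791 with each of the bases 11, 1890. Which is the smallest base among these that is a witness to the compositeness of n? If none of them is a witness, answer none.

n − 1 = 2790 = 2^1 · 1395, so s = 1 and d = 1395.
Base 11: x_0 = 11^1395 mod 2791 = 1. x_0 = 1, so 11 is not a witness.
Base 1890: x_0 = 1890^1395 mod 2791 = 2790. x_0 = 2790 ≡ −1, so 1890 is not a witness.
No listed base is a witness for 2791.

none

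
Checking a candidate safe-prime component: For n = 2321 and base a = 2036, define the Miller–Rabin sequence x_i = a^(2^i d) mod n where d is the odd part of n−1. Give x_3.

1673

n − 1 = 2320 = 2^4 · 145, so s = 4 and d = 145.
By repeated squaring, 2036^145 ≡ 2124 (mod 2321).
x_0 = 2124.
x_1 = 2124^2 mod 2321 = 1673.
x_2 = 1673^2 mod 2321 = 2124.
x_3 = 2124^2 mod 2321 = 1673.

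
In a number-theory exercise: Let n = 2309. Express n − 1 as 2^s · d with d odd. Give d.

Halving: 2308 → 1154 → 577; 577 is odd.
So 2308 = 2^2 · 577.

577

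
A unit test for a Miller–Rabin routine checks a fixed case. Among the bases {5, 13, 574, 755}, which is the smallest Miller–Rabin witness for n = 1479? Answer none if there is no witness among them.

n − 1 = 1478 = 2^1 · 739, so s = 1 and d = 739.
Base 5: x_0 = 5^739 mod 1479 = 941. x_0 ∉ {1, 1478} and s = 1, so 5 is a Miller–Rabin witness and 1479 is composite.
Base 13: x_0 = 13^739 mod 1479 = 4. x_0 ∉ {1, 1478} and s = 1, so 13 is a Miller–Rabin witness and 1479 is composite.
Base 574: x_0 = 574^739 mod 1479 = 310. x_0 ∉ {1, 1478} and s = 1, so 574 is a Miller–Rabin witness and 1479 is composite.
Base 755: x_0 = 755^739 mod 1479 = 581. x_0 ∉ {1, 1478} and s = 1, so 755 is a Miller–Rabin witness and 1479 is composite.
The smallest witness among the given bases is 5.

5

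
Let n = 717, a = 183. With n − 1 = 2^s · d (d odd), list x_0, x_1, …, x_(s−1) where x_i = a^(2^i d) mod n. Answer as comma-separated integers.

n − 1 = 716 = 2^2 · 179, so s = 2 and d = 179.
x_0 = 183^179 mod 717 = 30.
x_1 = 30^2 mod 717 = 183.

30, 183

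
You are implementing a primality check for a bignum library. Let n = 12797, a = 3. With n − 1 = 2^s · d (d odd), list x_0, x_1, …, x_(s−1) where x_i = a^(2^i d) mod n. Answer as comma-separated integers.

n − 1 = 12796 = 2^2 · 3199, so s = 2 and d = 3199.
x_0 = 3^3199 mod 12797 = 12045.
x_1 = 12045^2 mod 12797 = 2436.

12045, 2436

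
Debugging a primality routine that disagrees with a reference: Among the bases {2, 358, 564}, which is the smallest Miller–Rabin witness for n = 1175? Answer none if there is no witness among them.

2

n − 1 = 1174 = 2^1 · 587, so s = 1 and d = 587.
Base 2: x_0 = 2^587 mod 1175 = 853. x_0 ∉ {1, 1174} and s = 1, so 2 is a Miller–Rabin witness and 1175 is composite.
Base 358: x_0 = 358^587 mod 1175 = 402. x_0 ∉ {1, 1174} and s = 1, so 358 is a Miller–Rabin witness and 1175 is composite.
Base 564: x_0 = 564^587 mod 1175 = 329. x_0 ∉ {1, 1174} and s = 1, so 564 is a Miller–Rabin witness and 1175 is composite.
The smallest witness among the given bases is 2.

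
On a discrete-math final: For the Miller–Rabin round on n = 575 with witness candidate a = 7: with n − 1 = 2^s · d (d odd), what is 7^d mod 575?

n − 1 = 574 = 2^1 · 287, so s = 1 and d = 287.
7^287 mod 575 = 168.

168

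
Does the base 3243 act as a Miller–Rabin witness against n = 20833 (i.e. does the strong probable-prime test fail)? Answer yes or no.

yes

n − 1 = 20832 = 2^5 · 651, so s = 5 and d = 651.
x_0 = 3243^651 mod 20833 = 482.
x_0 is neither 1 nor 20832, so continue squaring.
x_1 = 482^2 mod 20833 = 3161.
x_2 = 3161^2 mod 20833 = 12914.
x_3 = 12914^2 mod 20833 = 3231.
x_4 = 3231^2 mod 20833 = 2028.
Reached i = s−1 = 4 without hitting −1: 3243 is a Miller–Rabin witness and 20833 is composite.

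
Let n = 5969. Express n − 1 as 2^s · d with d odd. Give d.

Halving: 5968 → 2984 → 1492 → 746 → 373; 373 is odd.
So 5968 = 2^4 · 373.

373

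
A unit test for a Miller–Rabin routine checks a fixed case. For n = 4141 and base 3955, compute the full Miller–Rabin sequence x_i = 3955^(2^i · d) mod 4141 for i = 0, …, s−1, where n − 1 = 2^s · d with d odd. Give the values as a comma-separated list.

n − 1 = 4140 = 2^2 · 1035, so s = 2 and d = 1035.
x_0 = 3955^1035 mod 4141 = 2662.
x_1 = 2662^2 mod 4141 = 993.

2662, 993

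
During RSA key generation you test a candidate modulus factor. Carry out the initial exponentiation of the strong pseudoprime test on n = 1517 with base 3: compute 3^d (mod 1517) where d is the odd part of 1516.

1298

n − 1 = 1516 = 2^2 · 379, so s = 2 and d = 379.
3^379 mod 1517 = 1298.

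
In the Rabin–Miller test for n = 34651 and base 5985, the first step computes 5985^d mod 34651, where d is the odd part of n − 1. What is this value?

n − 1 = 34650 = 2^1 · 17325, so s = 1 and d = 17325.
5985^17325 mod 34651 = 34650.

34650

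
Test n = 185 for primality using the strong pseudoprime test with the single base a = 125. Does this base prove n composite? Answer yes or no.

n − 1 = 184 = 2^3 · 23, so s = 3 and d = 23.
Repeated squaring mod 185: 125^1 ≡ 125, 125^2 ≡ 85, 125^4 ≡ 10, 125^8 ≡ 100, 125^16 ≡ 10.
23 = 16 + 4 + 2 + 1, so 125^23 ≡ 10·10·85·125 ≡ 45 (mod 185).
x_0 = 125^23 mod 185 = 45.
x_0 is neither 1 nor 184, so continue squaring.
x_1 = 45^2 mod 185 = 175.
x_2 = 175^2 mod 185 = 100.
Reached i = s−1 = 2 without hitting −1: 125 is a Miller–Rabin witness and 185 is composite.

yes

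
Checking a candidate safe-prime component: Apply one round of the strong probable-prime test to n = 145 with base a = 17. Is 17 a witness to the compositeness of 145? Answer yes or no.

no

n − 1 = 144 = 2^4 · 9, so s = 4 and d = 9.
x_0 = 17^9 mod 145 = 17.
x_0 is neither 1 nor 144, so continue squaring.
x_1 = 17^2 mod 145 = 144.
x_1 ≡ −1, so 17 is not a witness.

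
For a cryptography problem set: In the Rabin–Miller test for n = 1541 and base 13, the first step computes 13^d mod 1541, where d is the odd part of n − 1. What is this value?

n − 1 = 1540 = 2^2 · 385, so s = 2 and d = 385.
13^385 mod 1541 = 231.

231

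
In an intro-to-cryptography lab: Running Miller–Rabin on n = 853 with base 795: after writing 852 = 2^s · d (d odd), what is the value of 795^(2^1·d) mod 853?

1

n − 1 = 852 = 2^2 · 213, so s = 2 and d = 213.
x_0 = 795^213 mod 853 = 852.
x_1 = 852^2 mod 853 = 1.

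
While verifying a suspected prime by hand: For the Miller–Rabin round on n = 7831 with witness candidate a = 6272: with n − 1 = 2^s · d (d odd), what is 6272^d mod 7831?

6272

n − 1 = 7830 = 2^1 · 3915, so s = 1 and d = 3915.
6272^3915 mod 7831 = 6272.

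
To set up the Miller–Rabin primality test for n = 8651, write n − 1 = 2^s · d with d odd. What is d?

4325

Halving: 8650 → 4325; 4325 is odd.
So 8650 = 2^1 · 4325.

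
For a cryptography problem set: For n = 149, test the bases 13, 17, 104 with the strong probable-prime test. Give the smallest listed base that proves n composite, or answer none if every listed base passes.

none

n − 1 = 148 = 2^2 · 37, so s = 2 and d = 37.
Base 13: x_0 = 13^37 mod 149 = 105. x_0 is neither 1 nor 148, so continue squaring. x_1 = 105^2 mod 149 = 148. x_1 ≡ −1, so 13 is not a witness.
Base 17: x_0 = 17^37 mod 149 = 1. x_0 = 1, so 17 is not a witness.
Base 104: x_0 = 104^37 mod 149 = 1. x_0 = 1, so 104 is not a witness.
No listed base is a witness for 149.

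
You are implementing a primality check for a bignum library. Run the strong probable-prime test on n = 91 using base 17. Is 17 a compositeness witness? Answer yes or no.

no

n − 1 = 90 = 2^1 · 45, so s = 1 and d = 45.
Repeated squaring mod 91: 17^1 ≡ 17, 17^2 ≡ 16, 17^4 ≡ 74, 17^8 ≡ 16, 17^16 ≡ 74, 17^32 ≡ 16.
45 = 32 + 8 + 4 + 1, so 17^45 ≡ 16·16·74·17 ≡ 90 (mod 91).
x_0 = 17^45 mod 91 = 90.
x_0 = 90 ≡ −1, so 17 is not a witness.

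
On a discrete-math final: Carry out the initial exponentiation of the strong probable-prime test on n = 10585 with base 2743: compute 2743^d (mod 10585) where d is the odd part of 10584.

n − 1 = 10584 = 2^3 · 1323, so s = 3 and d = 1323.
2743^1323 mod 10585 = 3202.

3202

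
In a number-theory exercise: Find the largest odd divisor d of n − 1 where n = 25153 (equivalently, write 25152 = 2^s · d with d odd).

393

Halving: 25152 → 12576 → 6288 → 3144 → 1572 → 786 → 393; 393 is odd.
So 25152 = 2^6 · 393.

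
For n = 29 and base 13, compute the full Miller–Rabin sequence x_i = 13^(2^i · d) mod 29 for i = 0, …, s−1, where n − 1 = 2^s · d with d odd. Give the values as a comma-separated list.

n − 1 = 28 = 2^2 · 7, so s = 2 and d = 7.
x_0 = 13^7 mod 29 = 28.
x_1 = 28^2 mod 29 = 1.

28, 1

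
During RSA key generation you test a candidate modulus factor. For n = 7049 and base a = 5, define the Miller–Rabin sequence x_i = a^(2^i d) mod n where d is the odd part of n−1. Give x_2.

n − 1 = 7048 = 2^3 · 881, so s = 3 and d = 881.
x_0 = 5^881 mod 7049 = 3671.
x_1 = 3671^2 mod 7049 = 5602.
x_2 = 5602^2 mod 7049 = 256.

256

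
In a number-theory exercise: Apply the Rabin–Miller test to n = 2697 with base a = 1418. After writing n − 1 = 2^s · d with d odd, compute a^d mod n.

n − 1 = 2696 = 2^3 · 337, so s = 3 and d = 337.
Repeated squaring mod 2697: 1418^1 ≡ 1418, 1418^2 ≡ 1459, 1418^4 ≡ 748, 1418^8 ≡ 1225, 1418^16 ≡ 1093, 1418^32 ≡ 2575, 1418^64 ≡ 1399, 1418^128 ≡ 1876, 1418^256 ≡ 2488.
337 = 256 + 64 + 16 + 1, so 1418^337 ≡ 2488·1399·1093·1418 ≡ 1331 (mod 2697).

1331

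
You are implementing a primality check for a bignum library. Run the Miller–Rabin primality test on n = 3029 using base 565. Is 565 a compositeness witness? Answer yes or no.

yes

n − 1 = 3028 = 2^2 · 757, so s = 2 and d = 757.
x_0 = 565^757 mod 3029 = 2151.
x_0 is neither 1 nor 3028, so continue squaring.
x_1 = 2151^2 mod 3029 = 1518.
Reached i = s−1 = 1 without hitting −1: 565 is a Miller–Rabin witness and 3029 is composite.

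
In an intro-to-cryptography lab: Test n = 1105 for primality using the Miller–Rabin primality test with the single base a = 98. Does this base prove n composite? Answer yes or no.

n − 1 = 1104 = 2^4 · 69, so s = 4 and d = 69.
x_0 = 98^69 mod 1105 = 268.
x_0 is neither 1 nor 1104, so continue squaring.
x_1 = 268^2 mod 1105 = 1104.
x_1 ≡ −1, so 98 is not a witness.

no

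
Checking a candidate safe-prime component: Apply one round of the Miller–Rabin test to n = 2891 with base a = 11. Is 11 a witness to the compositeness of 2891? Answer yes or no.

n − 1 = 2890 = 2^1 · 1445, so s = 1 and d = 1445.
x_0 = 11^1445 mod 2891 = 975.
x_0 ∉ {1, 2890} and s = 1, so 11 is a Miller–Rabin witness and 2891 is composite.

yes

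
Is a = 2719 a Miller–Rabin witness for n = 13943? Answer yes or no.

yes

n − 1 = 13942 = 2^1 · 6971, so s = 1 and d = 6971.
x_0 = 2719^6971 mod 13943 = 7336.
x_0 ∉ {1, 13942} and s = 1, so 2719 is a Miller–Rabin witness and 13943 is composite.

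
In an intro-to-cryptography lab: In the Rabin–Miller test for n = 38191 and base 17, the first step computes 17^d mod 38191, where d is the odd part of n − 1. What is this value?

5785

n − 1 = 38190 = 2^1 · 19095, so s = 1 and d = 19095.
17^19095 mod 38191 = 5785.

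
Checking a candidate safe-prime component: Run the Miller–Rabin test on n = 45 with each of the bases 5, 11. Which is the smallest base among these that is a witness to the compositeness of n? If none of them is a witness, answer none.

n − 1 = 44 = 2^2 · 11, so s = 2 and d = 11.
Base 5: x_0 = 5^11 mod 45 = 20. x_0 is neither 1 nor 44, so continue squaring. x_1 = 20^2 mod 45 = 40. Reached i = s−1 = 1 without hitting −1: 5 is a Miller–Rabin witness and 45 is composite.
Base 11: x_0 = 11^11 mod 45 = 41. x_0 is neither 1 nor 44, so continue squaring. x_1 = 41^2 mod 45 = 16. Reached i = s−1 = 1 without hitting −1: 11 is a Miller–Rabin witness and 45 is composite.
The smallest witness among the given bases is 5.

5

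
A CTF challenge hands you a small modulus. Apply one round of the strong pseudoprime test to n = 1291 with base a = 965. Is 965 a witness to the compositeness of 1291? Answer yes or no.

n − 1 = 1290 = 2^1 · 645, so s = 1 and d = 645.
Repeated squaring mod 1291: 965^1 ≡ 965, 965^2 ≡ 414, 965^4 ≡ 984, 965^8 ≡ 6, 965^16 ≡ 36, 965^32 ≡ 5, 965^64 ≡ 25, 965^128 ≡ 625, 965^256 ≡ 743, 965^512 ≡ 792.
645 = 512 + 128 + 4 + 1, so 965^645 ≡ 792·625·984·965 ≡ 1290 (mod 1291).
x_0 = 965^645 mod 1291 = 1290.
x_0 = 1290 ≡ −1, so 965 is not a witness.

no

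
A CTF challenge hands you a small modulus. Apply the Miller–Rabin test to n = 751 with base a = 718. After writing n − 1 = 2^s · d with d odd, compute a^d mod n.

750

n − 1 = 750 = 2^1 · 375, so s = 1 and d = 375.
Repeated squaring mod 751: 718^1 ≡ 718, 718^2 ≡ 338, 718^4 ≡ 92, 718^8 ≡ 203, 718^16 ≡ 655, 718^32 ≡ 204, 718^64 ≡ 311, 718^128 ≡ 593, 718^256 ≡ 181.
375 = 256 + 64 + 32 + 16 + 4 + 2 + 1, so 718^375 ≡ 181·311·204·655·92·338·718 ≡ 750 (mod 751).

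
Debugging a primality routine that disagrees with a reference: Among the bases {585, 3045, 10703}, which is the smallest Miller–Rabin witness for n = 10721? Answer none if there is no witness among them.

n − 1 = 10720 = 2^5 · 335, so s = 5 and d = 335.
Base 585: x_0 = 585^335 mod 10721 = 10720. x_0 = 10720 ≡ −1, so 585 is not a witness.
Base 3045: x_0 = 3045^335 mod 10721 = 5564. x_0 is neither 1 nor 10720, so continue squaring. x_1 = 5564^2 mod 10721 = 6569. x_2 = 6569^2 mod 10721 = 10457. x_3 = 10457^2 mod 10721 = 5370. x_4 = 5370^2 mod 10721 = 8131. Reached i = s−1 = 4 without hitting −1: 3045 is a Miller–Rabin witness and 10721 is composite.
Base 10703: x_0 = 10703^335 mod 10721 = 3388. x_0 is neither 1 nor 10720, so continue squaring. x_1 = 3388^2 mod 10721 = 7074. x_2 = 7074^2 mod 10721 = 6569. x_3 = 6569^2 mod 10721 = 10457. x_4 = 10457^2 mod 10721 = 5370. Reached i = s−1 = 4 without hitting −1: 10703 is a Miller–Rabin witness and 10721 is composite.
The smallest witness among the given bases is 3045.

3045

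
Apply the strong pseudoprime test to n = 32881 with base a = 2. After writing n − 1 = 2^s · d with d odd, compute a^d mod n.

20614

n − 1 = 32880 = 2^4 · 2055, so s = 4 and d = 2055.
By repeated squaring, 2^2055 ≡ 20614 (mod 32881).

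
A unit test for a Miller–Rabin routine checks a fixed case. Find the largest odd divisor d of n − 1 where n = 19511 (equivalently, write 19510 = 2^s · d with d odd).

Halving: 19510 → 9755; 9755 is odd.
So 19510 = 2^1 · 9755.

9755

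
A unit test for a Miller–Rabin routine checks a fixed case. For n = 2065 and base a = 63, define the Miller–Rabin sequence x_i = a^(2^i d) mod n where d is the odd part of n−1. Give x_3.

n − 1 = 2064 = 2^4 · 129, so s = 4 and d = 129.
x_0 = 63^129 mod 2065 = 553.
x_1 = 553^2 mod 2065 = 189.
x_2 = 189^2 mod 2065 = 616.
x_3 = 616^2 mod 2065 = 1561.

1561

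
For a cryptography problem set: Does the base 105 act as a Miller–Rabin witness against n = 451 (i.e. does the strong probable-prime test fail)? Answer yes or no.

n − 1 = 450 = 2^1 · 225, so s = 1 and d = 225.
x_0 = 105^225 mod 451 = 450.
x_0 = 450 ≡ −1, so 105 is not a witness.

no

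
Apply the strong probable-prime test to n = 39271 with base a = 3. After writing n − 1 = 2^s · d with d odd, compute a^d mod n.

37907

n − 1 = 39270 = 2^1 · 19635, so s = 1 and d = 19635.
3^19635 mod 39271 = 37907.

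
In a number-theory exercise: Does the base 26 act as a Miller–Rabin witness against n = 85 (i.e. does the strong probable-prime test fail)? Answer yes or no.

yes

n − 1 = 84 = 2^2 · 21, so s = 2 and d = 21.
Repeated squaring mod 85: 26^1 ≡ 26, 26^2 ≡ 81, 26^4 ≡ 16, 26^8 ≡ 1, 26^16 ≡ 1.
21 = 16 + 4 + 1, so 26^21 ≡ 1·16·26 ≡ 76 (mod 85).
x_0 = 26^21 mod 85 = 76.
x_0 is neither 1 nor 84, so continue squaring.
x_1 = 76^2 mod 85 = 81.
Reached i = s−1 = 1 without hitting −1: 26 is a Miller–Rabin witness and 85 is composite.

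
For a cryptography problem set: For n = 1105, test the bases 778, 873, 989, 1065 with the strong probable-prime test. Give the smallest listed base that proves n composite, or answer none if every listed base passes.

n − 1 = 1104 = 2^4 · 69, so s = 4 and d = 69.
Base 778: x_0 = 778^69 mod 1105 = 268. x_0 is neither 1 nor 1104, so continue squaring. x_1 = 268^2 mod 1105 = 1104. x_1 ≡ −1, so 778 is not a witness.
Base 873: x_0 = 873^69 mod 1105 = 993. x_0 is neither 1 nor 1104, so continue squaring. x_1 = 993^2 mod 1105 = 389. x_2 = 389^2 mod 1105 = 1041. x_3 = 1041^2 mod 1105 = 781. Reached i = s−1 = 3 without hitting −1: 873 is a Miller–Rabin witness and 1105 is composite.
Base 989: x_0 = 989^69 mod 1105 = 209. x_0 is neither 1 nor 1104, so continue squaring. x_1 = 209^2 mod 1105 = 586. x_2 = 586^2 mod 1105 = 846. x_3 = 846^2 mod 1105 = 781. Reached i = s−1 = 3 without hitting −1: 989 is a Miller–Rabin witness and 1105 is composite.
Base 1065: x_0 = 1065^69 mod 1105 = 350. x_0 is neither 1 nor 1104, so continue squaring. x_1 = 350^2 mod 1105 = 950. x_2 = 950^2 mod 1105 = 820. x_3 = 820^2 mod 1105 = 560. Reached i = s−1 = 3 without hitting −1: 1065 is a Miller–Rabin witness and 1105 is composite.
The smallest witness among the given bases is 873.

873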